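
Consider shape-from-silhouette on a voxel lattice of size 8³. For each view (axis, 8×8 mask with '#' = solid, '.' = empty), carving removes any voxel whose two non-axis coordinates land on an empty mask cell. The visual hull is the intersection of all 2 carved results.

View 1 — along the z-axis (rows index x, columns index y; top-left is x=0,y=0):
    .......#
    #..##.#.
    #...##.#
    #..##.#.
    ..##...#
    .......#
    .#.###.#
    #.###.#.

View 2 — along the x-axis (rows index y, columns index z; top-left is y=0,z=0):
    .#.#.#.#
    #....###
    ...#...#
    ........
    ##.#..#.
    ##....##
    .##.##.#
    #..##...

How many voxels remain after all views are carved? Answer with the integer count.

remaining voxels: 82

before carving: 512 voxels (8×8×8)
carve view 1 (along z, XY-mask fill 27/64): 216 voxels remain
carve view 2 (along x, YZ-mask fill 26/64): 82 voxels remain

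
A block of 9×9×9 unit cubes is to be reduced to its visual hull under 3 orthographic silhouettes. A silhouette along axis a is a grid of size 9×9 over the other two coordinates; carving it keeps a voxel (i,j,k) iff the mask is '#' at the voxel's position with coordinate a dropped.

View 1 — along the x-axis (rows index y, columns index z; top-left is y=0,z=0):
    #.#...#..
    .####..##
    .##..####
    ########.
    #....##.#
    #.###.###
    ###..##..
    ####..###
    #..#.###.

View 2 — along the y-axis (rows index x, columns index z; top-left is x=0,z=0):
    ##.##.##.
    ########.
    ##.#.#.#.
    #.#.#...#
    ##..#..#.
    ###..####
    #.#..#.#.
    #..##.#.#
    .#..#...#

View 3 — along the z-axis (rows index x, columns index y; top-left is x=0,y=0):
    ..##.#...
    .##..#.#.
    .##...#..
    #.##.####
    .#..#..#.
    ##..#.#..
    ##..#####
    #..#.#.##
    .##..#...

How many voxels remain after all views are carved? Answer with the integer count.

|visual hull| = 128

start: 9×9×9 = 729 voxels
carve view 1 (along x, YZ-mask fill 51/81): 459 voxels remain
carve view 2 (along y, XZ-mask fill 46/81): 260 voxels remain
carve view 3 (along z, XY-mask fill 39/81): 128 voxels remain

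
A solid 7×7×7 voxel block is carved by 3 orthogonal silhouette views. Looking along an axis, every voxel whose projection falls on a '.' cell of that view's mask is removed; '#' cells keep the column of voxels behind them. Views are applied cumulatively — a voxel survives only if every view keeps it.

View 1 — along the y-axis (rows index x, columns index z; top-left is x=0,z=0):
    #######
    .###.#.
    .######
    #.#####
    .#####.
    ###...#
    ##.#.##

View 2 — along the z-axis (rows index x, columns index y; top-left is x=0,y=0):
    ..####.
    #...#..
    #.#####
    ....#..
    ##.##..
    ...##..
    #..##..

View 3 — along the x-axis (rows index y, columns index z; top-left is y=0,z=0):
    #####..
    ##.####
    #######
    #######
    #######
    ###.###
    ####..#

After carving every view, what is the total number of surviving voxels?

before carving: 343 voxels (7×7×7)
[1] y-view keeps 37 columns → grid now 259
[2] z-view keeps 22 columns → grid now 121
[3] x-view keeps 43 columns → grid now 110

|visual hull| = 110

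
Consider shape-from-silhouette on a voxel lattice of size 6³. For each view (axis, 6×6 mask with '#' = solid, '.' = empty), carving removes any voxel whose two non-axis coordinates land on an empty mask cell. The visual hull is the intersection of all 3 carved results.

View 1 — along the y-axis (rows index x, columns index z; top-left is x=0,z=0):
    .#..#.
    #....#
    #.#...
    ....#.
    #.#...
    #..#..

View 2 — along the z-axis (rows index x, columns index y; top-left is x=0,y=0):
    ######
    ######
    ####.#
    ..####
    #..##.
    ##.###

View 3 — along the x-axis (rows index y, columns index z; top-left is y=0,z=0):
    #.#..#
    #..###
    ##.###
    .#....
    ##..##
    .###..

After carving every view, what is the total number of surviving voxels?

before carving: 216 voxels (6×6×6)
after view 1 [y-axis, 11 of 36 cells solid] → remaining = 66
after view 2 [z-axis, 29 of 36 cells solid] → remaining = 54
after view 3 [x-axis, 20 of 36 cells solid] → remaining = 30

remaining voxels: 30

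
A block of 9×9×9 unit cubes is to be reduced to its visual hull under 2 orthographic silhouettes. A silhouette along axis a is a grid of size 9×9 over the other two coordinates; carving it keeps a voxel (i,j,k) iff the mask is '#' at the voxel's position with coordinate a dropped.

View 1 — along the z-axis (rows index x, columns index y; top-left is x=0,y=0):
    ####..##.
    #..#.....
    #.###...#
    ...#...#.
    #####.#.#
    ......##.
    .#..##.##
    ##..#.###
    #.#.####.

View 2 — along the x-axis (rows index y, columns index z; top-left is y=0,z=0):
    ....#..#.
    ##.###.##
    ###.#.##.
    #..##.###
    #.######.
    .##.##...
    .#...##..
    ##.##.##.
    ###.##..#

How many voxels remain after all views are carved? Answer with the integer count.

remaining voxels: 212

before carving: 729 voxels (9×9×9)
after view 1 [z-axis, 41 of 81 cells solid] → remaining = 369
after view 2 [x-axis, 47 of 81 cells solid] → remaining = 212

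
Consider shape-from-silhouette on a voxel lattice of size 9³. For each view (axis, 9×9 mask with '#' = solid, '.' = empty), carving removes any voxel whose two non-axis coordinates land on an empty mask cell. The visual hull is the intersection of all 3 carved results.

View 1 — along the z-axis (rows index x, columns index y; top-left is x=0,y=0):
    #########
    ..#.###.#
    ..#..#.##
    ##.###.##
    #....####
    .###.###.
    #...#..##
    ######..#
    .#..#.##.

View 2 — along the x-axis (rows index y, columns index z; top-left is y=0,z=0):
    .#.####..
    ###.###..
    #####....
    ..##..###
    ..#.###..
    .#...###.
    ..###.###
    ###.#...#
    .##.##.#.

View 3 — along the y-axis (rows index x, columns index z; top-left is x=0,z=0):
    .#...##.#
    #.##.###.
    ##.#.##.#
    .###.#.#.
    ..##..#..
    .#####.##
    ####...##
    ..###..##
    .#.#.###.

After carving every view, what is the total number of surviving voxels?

|visual hull| = 135

start: 9×9×9 = 729 voxels
[1] z-view keeps 51 columns → grid now 459
[2] x-view keeps 45 columns → grid now 252
[3] y-view keeps 47 columns → grid now 135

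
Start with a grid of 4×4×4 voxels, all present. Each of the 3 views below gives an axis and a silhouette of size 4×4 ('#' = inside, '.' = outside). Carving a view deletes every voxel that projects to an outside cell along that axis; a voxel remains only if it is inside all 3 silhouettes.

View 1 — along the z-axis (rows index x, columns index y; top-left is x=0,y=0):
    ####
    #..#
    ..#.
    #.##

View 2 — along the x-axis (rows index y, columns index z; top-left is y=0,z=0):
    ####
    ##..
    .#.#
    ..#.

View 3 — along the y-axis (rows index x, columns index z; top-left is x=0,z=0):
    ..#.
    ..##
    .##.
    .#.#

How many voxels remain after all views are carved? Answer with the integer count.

10 voxels

full grid |V| = 64
step 1: project along z, AND mask (10/16) → |grid| = 40
step 2: project along x, AND mask (9/16) → |grid| = 23
step 3: project along y, AND mask (7/16) → |grid| = 10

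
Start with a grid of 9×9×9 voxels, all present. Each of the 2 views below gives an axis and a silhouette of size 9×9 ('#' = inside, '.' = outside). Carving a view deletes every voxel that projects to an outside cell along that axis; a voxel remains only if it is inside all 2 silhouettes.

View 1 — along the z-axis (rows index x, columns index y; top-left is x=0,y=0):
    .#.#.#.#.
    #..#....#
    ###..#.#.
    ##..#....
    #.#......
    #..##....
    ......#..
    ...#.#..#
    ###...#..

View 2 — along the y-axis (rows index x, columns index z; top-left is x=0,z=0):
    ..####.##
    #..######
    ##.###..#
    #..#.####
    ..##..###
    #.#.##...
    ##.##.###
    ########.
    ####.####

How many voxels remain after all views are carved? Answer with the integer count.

before carving: 729 voxels (9×9×9)
carve view 1 (along z, XY-mask fill 28/81): 252 voxels remain
carve view 2 (along y, XZ-mask fill 57/81): 178 voxels remain

178 voxels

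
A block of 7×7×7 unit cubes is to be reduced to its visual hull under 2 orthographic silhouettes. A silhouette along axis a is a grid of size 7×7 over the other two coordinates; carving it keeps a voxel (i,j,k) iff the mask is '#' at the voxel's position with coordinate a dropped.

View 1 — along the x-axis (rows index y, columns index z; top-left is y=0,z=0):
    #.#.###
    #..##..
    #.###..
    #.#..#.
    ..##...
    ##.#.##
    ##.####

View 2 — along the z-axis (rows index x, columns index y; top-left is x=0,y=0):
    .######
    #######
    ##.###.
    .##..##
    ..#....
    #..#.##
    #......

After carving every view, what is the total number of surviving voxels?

start: 7×7×7 = 343 voxels
  1. axis=0 (YZ plane), |mask|=28  ⇒  voxels=196
  2. axis=2 (XY plane), |mask|=28  ⇒  voxels=115

voxel count = 115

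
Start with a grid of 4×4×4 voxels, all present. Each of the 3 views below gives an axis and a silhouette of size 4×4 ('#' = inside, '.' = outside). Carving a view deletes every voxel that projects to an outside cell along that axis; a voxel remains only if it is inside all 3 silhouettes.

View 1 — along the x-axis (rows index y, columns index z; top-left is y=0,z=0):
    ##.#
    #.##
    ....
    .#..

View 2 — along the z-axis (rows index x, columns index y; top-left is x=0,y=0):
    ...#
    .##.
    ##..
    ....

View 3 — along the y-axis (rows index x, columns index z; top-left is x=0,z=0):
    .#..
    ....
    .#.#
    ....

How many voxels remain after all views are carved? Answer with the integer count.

4 voxels

full grid |V| = 64
[1] x-view keeps 7 columns → grid now 28
[2] z-view keeps 5 columns → grid now 10
[3] y-view keeps 3 columns → grid now 4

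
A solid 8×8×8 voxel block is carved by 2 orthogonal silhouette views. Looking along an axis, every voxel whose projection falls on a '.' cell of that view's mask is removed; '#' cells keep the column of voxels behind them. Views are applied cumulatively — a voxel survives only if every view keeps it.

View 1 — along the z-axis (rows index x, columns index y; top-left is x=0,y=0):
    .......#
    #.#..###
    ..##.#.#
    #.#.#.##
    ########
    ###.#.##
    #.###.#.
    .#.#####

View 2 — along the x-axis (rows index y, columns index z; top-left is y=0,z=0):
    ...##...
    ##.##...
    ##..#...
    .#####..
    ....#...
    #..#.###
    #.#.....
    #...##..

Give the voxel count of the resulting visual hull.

full grid |V| = 512
[1] z-view keeps 40 columns → grid now 320
[2] x-view keeps 25 columns → grid now 118

118 voxels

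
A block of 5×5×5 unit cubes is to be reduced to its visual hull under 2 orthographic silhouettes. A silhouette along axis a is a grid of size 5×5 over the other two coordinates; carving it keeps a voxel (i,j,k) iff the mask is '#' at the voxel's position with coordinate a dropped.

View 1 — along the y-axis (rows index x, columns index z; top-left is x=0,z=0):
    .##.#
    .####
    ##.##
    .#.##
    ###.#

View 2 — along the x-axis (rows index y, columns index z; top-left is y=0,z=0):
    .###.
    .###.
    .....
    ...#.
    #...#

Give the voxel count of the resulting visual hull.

full grid |V| = 125
  1. axis=1 (XZ plane), |mask|=18  ⇒  voxels=90
  2. axis=0 (YZ plane), |mask|=9  ⇒  voxels=32

|visual hull| = 32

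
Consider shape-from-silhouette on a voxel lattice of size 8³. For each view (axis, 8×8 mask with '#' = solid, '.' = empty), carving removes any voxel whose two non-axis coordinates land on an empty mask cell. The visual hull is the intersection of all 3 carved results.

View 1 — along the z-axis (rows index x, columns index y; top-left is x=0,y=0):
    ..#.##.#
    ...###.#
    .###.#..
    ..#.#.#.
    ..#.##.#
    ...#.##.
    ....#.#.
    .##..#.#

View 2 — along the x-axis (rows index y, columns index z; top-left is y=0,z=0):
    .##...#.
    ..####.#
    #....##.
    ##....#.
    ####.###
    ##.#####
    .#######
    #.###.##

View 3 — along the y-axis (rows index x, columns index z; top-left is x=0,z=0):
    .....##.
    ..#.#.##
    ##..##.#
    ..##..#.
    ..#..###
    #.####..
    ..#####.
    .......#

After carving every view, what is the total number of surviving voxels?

start: 8×8×8 = 512 voxels
step 1: project along z, AND mask (28/64) → |grid| = 224
step 2: project along x, AND mask (41/64) → |grid| = 156
step 3: project along y, AND mask (29/64) → |grid| = 70

voxel count = 70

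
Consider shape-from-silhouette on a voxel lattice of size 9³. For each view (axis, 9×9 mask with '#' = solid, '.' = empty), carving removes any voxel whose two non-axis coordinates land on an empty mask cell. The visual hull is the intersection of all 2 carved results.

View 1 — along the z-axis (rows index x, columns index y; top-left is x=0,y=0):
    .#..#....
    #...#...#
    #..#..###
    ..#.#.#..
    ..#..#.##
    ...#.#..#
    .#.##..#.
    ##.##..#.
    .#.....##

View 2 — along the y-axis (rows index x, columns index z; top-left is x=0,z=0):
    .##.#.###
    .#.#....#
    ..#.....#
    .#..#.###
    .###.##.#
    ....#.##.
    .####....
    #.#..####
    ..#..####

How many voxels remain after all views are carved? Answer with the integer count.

remaining voxels: 140

start: 9×9×9 = 729 voxels
[1] z-view keeps 32 columns → grid now 288
[2] y-view keeps 40 columns → grid now 140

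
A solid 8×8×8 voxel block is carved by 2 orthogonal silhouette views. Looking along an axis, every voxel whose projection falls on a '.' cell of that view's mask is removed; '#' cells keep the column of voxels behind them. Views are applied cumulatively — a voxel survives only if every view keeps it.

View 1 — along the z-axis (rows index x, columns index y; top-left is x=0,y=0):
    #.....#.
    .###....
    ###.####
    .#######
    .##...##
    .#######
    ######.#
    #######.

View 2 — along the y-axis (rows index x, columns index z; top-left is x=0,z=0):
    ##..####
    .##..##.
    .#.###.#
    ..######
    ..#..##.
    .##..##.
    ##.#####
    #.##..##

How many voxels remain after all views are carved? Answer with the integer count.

full grid |V| = 512
carve view 1 (along z, XY-mask fill 44/64): 352 voxels remain
carve view 2 (along y, XZ-mask fill 40/64): 225 voxels remain

remaining voxels: 225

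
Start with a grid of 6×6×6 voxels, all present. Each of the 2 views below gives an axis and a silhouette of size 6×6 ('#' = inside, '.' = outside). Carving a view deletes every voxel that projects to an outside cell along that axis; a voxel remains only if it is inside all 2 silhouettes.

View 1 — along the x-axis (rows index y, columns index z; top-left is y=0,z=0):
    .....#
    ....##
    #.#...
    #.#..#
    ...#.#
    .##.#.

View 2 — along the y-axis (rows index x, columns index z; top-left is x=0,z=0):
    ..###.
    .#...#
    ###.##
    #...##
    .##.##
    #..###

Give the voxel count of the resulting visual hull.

50 voxels

start: 6×6×6 = 216 voxels
  1. axis=0 (YZ plane), |mask|=13  ⇒  voxels=78
  2. axis=1 (XZ plane), |mask|=21  ⇒  voxels=50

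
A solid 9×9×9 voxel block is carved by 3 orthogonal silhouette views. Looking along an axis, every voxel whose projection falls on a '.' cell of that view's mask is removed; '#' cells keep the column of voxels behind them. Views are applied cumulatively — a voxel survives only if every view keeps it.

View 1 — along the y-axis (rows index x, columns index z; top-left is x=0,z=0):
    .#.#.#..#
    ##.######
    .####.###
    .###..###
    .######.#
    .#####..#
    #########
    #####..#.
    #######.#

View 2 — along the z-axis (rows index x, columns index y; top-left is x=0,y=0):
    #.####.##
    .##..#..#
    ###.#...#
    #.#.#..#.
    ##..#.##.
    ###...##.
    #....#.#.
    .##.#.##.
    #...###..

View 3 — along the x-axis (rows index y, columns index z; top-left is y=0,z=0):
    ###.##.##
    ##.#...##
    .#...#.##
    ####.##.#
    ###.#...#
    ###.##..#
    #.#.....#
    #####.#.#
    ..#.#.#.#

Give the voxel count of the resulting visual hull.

initial block: 9^3 = 729
[1] y-view keeps 61 columns → grid now 549
[2] z-view keeps 42 columns → grid now 273
[3] x-view keeps 48 columns → grid now 166

voxel count = 166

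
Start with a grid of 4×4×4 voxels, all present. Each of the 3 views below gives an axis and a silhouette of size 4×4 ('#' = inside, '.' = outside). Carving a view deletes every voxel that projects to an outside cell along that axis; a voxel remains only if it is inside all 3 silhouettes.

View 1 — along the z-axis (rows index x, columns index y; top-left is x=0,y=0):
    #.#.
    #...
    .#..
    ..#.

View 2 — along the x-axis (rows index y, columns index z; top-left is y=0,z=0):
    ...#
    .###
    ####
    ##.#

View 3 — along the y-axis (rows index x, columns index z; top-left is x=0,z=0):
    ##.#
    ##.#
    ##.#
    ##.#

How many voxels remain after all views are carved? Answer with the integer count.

|visual hull| = 10

before carving: 64 voxels (4×4×4)
after view 1 [z-axis, 5 of 16 cells solid] → remaining = 20
after view 2 [x-axis, 11 of 16 cells solid] → remaining = 13
after view 3 [y-axis, 12 of 16 cells solid] → remaining = 10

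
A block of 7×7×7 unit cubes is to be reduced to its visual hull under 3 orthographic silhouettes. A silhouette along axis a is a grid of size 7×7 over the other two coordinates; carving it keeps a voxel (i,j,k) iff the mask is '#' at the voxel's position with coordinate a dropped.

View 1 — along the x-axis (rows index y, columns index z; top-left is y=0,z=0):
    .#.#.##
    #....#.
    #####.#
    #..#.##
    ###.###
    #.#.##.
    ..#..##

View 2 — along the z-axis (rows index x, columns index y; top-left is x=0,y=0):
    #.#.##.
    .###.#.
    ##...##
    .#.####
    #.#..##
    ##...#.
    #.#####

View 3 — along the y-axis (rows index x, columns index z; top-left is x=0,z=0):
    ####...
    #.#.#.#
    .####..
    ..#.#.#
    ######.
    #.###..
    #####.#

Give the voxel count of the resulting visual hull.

initial block: 7^3 = 343
carve view 1 (along x, YZ-mask fill 29/49): 203 voxels remain
carve view 2 (along z, XY-mask fill 30/49): 122 voxels remain
carve view 3 (along y, XZ-mask fill 31/49): 75 voxels remain

voxel count = 75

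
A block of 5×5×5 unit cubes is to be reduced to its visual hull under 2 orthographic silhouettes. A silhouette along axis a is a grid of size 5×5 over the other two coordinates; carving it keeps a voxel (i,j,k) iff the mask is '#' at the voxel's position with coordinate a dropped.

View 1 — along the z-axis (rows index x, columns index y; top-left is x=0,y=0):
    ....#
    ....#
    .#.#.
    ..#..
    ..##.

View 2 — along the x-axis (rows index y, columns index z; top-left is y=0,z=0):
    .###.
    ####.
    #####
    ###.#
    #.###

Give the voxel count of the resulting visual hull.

initial block: 5^3 = 125
  1. axis=2 (XY plane), |mask|=7  ⇒  voxels=35
  2. axis=0 (YZ plane), |mask|=20  ⇒  voxels=30

30 voxels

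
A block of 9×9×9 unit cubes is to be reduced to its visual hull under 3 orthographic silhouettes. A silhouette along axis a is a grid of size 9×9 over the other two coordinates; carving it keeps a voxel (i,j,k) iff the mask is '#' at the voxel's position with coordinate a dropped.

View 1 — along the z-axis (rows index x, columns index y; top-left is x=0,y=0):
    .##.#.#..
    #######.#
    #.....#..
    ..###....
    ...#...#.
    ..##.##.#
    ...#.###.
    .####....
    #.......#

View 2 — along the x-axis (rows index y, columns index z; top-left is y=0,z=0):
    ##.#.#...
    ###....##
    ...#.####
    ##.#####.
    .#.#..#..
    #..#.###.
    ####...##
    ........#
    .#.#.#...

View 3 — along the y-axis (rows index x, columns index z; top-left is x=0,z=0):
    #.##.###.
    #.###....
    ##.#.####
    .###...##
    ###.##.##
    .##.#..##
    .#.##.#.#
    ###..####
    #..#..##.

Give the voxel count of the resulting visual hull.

91 voxels

start: 9×9×9 = 729 voxels
step 1: project along z, AND mask (34/81) → |grid| = 306
step 2: project along x, AND mask (39/81) → |grid| = 162
step 3: project along y, AND mask (50/81) → |grid| = 91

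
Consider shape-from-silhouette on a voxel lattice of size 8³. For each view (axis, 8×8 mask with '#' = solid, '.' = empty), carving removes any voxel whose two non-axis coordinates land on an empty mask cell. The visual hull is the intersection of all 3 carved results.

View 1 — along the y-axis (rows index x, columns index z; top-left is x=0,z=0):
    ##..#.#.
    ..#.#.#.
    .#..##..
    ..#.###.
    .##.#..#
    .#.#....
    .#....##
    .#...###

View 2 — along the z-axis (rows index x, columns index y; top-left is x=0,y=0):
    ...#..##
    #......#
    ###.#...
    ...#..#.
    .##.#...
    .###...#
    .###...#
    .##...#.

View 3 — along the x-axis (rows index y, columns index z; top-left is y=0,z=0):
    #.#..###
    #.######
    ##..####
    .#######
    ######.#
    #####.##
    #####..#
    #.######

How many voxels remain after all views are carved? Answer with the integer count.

initial block: 8^3 = 512
  1. axis=1 (XZ plane), |mask|=27  ⇒  voxels=216
  2. axis=2 (XY plane), |mask|=25  ⇒  voxels=82
  3. axis=0 (YZ plane), |mask|=52  ⇒  voxels=63

voxel count = 63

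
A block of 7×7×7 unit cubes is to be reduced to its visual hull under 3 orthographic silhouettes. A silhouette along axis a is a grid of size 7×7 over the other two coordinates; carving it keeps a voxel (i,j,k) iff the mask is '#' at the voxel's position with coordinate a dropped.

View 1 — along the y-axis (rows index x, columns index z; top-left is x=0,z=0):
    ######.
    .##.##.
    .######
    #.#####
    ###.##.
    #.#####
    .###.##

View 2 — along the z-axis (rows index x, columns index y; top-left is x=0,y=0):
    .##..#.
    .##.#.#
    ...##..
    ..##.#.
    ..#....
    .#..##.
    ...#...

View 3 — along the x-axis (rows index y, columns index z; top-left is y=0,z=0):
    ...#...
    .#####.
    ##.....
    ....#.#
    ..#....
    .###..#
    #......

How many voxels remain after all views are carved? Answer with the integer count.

initial block: 7^3 = 343
step 1: project along y, AND mask (38/49) → |grid| = 266
step 2: project along z, AND mask (17/49) → |grid| = 92
step 3: project along x, AND mask (16/49) → |grid| = 36

36 voxels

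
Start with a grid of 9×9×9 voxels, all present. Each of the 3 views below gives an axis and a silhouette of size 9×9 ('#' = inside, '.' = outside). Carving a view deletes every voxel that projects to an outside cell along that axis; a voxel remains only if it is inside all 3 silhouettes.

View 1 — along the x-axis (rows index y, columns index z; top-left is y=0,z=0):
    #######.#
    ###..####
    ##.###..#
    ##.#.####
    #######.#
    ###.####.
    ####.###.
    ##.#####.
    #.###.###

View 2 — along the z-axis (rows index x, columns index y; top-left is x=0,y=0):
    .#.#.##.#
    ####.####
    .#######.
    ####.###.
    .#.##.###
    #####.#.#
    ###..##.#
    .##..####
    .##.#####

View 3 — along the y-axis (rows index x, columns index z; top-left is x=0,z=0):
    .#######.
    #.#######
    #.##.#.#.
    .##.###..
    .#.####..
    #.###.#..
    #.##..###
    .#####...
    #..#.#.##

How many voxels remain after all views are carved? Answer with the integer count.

261 voxels

start: 9×9×9 = 729 voxels
after view 1 [x-axis, 64 of 81 cells solid] → remaining = 576
after view 2 [z-axis, 59 of 81 cells solid] → remaining = 414
after view 3 [y-axis, 51 of 81 cells solid] → remaining = 261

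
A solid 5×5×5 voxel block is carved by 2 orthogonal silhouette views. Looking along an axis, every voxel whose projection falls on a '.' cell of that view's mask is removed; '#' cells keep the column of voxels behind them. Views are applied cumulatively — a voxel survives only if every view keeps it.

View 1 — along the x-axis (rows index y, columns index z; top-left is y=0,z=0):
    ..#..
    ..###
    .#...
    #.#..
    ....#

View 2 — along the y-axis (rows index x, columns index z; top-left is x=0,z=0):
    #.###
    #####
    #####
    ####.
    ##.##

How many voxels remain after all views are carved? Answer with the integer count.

start: 5×5×5 = 125 voxels
carve view 1 (along x, YZ-mask fill 8/25): 40 voxels remain
carve view 2 (along y, XZ-mask fill 22/25): 34 voxels remain

|visual hull| = 34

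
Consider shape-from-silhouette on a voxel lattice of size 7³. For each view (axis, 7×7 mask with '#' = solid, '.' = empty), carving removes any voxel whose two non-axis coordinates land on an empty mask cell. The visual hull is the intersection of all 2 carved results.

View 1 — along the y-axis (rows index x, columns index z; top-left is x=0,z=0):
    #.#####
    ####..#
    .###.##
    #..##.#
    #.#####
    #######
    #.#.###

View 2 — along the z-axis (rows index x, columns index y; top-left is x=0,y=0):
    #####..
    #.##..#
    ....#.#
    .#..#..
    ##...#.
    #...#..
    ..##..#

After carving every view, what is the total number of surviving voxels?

|visual hull| = 115

before carving: 343 voxels (7×7×7)
step 1: project along y, AND mask (38/49) → |grid| = 266
step 2: project along z, AND mask (21/49) → |grid| = 115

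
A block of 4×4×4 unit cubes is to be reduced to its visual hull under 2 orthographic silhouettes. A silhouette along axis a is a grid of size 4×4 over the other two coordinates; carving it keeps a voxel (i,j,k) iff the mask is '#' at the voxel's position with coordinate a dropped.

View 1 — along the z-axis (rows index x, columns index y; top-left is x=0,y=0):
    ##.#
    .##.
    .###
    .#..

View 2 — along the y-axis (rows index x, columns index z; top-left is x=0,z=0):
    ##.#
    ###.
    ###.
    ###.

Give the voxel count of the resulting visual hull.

remaining voxels: 27

before carving: 64 voxels (4×4×4)
[1] z-view keeps 9 columns → grid now 36
[2] y-view keeps 12 columns → grid now 27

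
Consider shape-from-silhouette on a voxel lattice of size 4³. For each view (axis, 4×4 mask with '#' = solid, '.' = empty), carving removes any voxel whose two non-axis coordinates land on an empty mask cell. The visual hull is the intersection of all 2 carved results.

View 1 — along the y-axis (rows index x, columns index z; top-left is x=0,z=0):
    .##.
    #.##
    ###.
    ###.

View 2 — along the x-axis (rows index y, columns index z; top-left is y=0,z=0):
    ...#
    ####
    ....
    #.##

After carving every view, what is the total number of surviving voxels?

initial block: 4^3 = 64
  1. axis=1 (XZ plane), |mask|=11  ⇒  voxels=44
  2. axis=0 (YZ plane), |mask|=8  ⇒  voxels=20

remaining voxels: 20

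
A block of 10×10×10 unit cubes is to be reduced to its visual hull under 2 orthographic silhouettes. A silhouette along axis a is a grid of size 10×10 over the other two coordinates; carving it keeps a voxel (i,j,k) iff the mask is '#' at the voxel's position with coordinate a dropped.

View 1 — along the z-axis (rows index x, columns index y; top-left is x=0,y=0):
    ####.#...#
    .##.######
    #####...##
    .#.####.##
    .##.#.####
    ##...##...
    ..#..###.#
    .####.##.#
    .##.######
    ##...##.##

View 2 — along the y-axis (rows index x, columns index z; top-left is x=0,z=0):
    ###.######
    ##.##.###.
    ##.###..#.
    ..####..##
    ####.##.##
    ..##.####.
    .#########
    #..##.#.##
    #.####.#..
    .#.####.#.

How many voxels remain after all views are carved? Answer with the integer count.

before carving: 1000 voxels (10×10×10)
V1 z: intersect with XY mask (65 set) -- 650 left
V2 y: intersect with XZ mask (69 set) -- 445 left

445 voxels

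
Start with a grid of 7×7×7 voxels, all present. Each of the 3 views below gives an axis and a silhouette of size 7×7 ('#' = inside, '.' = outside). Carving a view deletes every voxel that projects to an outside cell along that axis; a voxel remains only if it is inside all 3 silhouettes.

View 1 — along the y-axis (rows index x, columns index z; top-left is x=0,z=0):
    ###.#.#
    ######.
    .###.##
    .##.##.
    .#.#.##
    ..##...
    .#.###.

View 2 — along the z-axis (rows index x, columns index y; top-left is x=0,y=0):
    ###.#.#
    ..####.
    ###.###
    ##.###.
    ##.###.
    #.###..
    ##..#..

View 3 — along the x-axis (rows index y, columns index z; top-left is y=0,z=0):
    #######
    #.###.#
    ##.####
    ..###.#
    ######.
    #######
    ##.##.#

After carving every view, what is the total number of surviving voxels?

remaining voxels: 113

full grid |V| = 343
carve view 1 (along y, XZ-mask fill 30/49): 210 voxels remain
carve view 2 (along z, XY-mask fill 32/49): 139 voxels remain
carve view 3 (along x, YZ-mask fill 40/49): 113 voxels remain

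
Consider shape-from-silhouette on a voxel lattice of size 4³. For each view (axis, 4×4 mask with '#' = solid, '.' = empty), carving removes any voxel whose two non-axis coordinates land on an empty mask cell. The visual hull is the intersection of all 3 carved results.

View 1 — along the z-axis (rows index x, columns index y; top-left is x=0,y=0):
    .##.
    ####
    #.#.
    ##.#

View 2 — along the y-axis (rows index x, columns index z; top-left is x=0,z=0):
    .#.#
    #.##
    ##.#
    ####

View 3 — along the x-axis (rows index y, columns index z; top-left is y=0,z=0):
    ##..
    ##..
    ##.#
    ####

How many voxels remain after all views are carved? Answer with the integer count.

|visual hull| = 23

initial block: 4^3 = 64
V1 z: intersect with XY mask (11 set) -- 44 left
V2 y: intersect with XZ mask (12 set) -- 34 left
V3 x: intersect with YZ mask (11 set) -- 23 left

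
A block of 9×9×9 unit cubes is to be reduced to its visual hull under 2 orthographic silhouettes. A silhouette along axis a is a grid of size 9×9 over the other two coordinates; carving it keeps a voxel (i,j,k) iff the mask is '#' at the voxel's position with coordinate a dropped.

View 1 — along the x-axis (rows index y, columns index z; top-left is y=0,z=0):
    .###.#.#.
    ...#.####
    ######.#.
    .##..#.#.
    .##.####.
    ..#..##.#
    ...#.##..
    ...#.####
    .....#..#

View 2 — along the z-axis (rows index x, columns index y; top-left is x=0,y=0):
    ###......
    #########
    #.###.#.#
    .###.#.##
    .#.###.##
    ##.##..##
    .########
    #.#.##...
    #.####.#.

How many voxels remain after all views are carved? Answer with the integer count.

remaining voxels: 254

initial block: 9^3 = 729
  1. axis=0 (YZ plane), |mask|=41  ⇒  voxels=369
  2. axis=2 (XY plane), |mask|=54  ⇒  voxels=254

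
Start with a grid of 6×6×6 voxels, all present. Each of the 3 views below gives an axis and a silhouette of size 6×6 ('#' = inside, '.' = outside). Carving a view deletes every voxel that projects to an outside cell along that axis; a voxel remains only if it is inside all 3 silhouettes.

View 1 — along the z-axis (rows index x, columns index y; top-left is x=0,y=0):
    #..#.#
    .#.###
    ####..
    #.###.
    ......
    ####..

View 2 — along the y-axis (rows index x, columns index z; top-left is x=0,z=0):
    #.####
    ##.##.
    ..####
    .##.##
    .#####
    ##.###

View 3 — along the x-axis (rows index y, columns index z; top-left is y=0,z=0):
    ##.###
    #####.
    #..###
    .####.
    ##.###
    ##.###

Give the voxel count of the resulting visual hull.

start: 6×6×6 = 216 voxels
after view 1 [z-axis, 19 of 36 cells solid] → remaining = 114
after view 2 [y-axis, 27 of 36 cells solid] → remaining = 83
after view 3 [x-axis, 28 of 36 cells solid] → remaining = 65

|visual hull| = 65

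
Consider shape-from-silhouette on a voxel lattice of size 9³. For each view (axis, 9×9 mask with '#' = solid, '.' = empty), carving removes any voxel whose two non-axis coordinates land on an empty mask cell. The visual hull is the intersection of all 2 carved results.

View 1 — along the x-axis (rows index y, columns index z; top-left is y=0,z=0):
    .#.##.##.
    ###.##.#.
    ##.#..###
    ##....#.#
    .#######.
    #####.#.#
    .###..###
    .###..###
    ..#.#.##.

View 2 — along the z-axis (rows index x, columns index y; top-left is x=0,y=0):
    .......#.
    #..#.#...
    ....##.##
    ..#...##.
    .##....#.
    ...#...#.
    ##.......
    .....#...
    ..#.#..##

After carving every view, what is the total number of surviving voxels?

initial block: 9^3 = 729
V1 x: intersect with YZ mask (51 set) -- 459 left
V2 z: intersect with XY mask (23 set) -- 133 left

|visual hull| = 133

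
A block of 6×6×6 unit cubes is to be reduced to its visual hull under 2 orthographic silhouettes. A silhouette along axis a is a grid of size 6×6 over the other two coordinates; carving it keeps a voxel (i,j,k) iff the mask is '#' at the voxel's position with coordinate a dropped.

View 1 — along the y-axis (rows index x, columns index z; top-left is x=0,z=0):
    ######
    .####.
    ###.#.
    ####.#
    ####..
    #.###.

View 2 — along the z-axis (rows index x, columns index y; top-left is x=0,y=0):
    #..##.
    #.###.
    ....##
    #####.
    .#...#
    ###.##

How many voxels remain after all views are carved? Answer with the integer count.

initial block: 6^3 = 216
carve view 1 (along y, XZ-mask fill 27/36): 162 voxels remain
carve view 2 (along z, XY-mask fill 21/36): 95 voxels remain

95 voxels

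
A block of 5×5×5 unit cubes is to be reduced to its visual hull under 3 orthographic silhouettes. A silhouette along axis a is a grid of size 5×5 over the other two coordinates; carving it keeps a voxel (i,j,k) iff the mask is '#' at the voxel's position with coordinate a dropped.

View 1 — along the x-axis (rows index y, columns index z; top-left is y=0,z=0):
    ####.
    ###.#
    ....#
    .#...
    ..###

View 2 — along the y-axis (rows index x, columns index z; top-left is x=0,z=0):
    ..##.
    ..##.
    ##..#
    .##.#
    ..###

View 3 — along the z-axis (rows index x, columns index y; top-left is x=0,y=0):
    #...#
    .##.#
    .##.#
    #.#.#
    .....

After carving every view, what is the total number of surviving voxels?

full grid |V| = 125
after view 1 [x-axis, 13 of 25 cells solid] → remaining = 65
after view 2 [y-axis, 13 of 25 cells solid] → remaining = 35
after view 3 [z-axis, 11 of 25 cells solid] → remaining = 17

remaining voxels: 17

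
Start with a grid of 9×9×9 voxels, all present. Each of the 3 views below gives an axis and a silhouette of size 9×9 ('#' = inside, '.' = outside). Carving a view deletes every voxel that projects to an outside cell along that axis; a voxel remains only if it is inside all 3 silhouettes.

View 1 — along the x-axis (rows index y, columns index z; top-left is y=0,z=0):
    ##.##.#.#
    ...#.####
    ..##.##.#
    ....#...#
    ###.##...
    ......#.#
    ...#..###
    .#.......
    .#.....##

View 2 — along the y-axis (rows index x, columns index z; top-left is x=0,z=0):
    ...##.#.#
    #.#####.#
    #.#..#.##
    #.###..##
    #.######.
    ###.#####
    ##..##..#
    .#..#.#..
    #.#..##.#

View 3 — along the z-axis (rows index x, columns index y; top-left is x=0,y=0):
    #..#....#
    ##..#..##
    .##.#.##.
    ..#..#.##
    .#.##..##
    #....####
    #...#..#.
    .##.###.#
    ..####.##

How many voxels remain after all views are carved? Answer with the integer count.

remaining voxels: 89

start: 9×9×9 = 729 voxels
V1 x: intersect with YZ mask (33 set) -- 297 left
V2 y: intersect with XZ mask (50 set) -- 184 left
V3 z: intersect with XY mask (42 set) -- 89 left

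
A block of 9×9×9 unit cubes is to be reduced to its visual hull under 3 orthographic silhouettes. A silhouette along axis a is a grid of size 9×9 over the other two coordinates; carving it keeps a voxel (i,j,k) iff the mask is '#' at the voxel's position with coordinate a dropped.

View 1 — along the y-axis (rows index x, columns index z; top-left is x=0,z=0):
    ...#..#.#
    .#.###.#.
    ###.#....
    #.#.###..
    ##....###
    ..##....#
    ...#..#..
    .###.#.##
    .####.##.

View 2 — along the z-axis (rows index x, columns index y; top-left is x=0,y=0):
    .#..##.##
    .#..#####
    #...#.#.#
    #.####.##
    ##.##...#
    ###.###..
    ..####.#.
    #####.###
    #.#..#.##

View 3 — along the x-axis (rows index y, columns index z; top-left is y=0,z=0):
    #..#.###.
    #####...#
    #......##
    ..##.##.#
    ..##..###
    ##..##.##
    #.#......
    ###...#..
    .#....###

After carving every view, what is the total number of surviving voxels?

|visual hull| = 108

start: 9×9×9 = 729 voxels
V1 y: intersect with XZ mask (39 set) -- 351 left
V2 z: intersect with XY mask (51 set) -- 227 left
V3 x: intersect with YZ mask (40 set) -- 108 left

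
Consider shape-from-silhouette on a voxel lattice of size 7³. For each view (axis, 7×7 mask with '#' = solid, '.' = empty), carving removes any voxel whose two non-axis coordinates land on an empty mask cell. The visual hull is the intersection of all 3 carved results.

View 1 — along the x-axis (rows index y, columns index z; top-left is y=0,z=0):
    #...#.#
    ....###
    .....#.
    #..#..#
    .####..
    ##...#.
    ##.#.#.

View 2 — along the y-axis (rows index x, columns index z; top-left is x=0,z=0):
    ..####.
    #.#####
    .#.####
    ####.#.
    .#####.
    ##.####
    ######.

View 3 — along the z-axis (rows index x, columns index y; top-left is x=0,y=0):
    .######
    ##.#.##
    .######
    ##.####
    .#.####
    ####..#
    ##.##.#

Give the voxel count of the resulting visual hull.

full grid |V| = 343
step 1: project along x, AND mask (21/49) → |grid| = 147
step 2: project along y, AND mask (37/49) → |grid| = 112
step 3: project along z, AND mask (38/49) → |grid| = 92

|visual hull| = 92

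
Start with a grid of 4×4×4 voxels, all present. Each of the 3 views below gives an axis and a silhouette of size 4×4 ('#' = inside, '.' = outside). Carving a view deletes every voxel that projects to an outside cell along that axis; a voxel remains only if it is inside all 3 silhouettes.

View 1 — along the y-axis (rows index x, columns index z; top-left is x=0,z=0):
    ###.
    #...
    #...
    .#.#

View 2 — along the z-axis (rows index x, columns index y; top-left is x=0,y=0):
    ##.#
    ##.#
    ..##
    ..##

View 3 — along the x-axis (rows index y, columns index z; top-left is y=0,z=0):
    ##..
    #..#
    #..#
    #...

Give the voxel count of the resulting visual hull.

initial block: 4^3 = 64
[1] y-view keeps 7 columns → grid now 28
[2] z-view keeps 10 columns → grid now 18
[3] x-view keeps 7 columns → grid now 10

10 voxels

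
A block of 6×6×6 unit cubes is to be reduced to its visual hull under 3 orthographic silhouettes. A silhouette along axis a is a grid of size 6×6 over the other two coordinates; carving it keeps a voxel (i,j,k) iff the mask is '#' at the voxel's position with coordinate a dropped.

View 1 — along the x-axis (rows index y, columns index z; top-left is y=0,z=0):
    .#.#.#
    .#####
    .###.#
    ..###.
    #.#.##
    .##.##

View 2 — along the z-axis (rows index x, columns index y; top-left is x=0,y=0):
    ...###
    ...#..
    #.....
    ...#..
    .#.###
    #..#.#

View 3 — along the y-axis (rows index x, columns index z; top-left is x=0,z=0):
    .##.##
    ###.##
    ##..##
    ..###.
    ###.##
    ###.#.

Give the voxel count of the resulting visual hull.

start: 6×6×6 = 216 voxels
carve view 1 (along x, YZ-mask fill 23/36): 138 voxels remain
carve view 2 (along z, XY-mask fill 13/36): 46 voxels remain
carve view 3 (along y, XZ-mask fill 25/36): 36 voxels remain

voxel count = 36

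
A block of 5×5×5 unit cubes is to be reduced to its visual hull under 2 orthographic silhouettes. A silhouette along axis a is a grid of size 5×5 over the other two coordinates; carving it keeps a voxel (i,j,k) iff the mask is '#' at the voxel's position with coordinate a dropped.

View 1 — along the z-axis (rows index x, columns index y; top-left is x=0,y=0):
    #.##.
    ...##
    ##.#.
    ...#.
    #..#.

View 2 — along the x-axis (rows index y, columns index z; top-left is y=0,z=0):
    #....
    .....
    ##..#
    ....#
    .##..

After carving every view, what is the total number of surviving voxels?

13 voxels

before carving: 125 voxels (5×5×5)
step 1: project along z, AND mask (11/25) → |grid| = 55
step 2: project along x, AND mask (7/25) → |grid| = 13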